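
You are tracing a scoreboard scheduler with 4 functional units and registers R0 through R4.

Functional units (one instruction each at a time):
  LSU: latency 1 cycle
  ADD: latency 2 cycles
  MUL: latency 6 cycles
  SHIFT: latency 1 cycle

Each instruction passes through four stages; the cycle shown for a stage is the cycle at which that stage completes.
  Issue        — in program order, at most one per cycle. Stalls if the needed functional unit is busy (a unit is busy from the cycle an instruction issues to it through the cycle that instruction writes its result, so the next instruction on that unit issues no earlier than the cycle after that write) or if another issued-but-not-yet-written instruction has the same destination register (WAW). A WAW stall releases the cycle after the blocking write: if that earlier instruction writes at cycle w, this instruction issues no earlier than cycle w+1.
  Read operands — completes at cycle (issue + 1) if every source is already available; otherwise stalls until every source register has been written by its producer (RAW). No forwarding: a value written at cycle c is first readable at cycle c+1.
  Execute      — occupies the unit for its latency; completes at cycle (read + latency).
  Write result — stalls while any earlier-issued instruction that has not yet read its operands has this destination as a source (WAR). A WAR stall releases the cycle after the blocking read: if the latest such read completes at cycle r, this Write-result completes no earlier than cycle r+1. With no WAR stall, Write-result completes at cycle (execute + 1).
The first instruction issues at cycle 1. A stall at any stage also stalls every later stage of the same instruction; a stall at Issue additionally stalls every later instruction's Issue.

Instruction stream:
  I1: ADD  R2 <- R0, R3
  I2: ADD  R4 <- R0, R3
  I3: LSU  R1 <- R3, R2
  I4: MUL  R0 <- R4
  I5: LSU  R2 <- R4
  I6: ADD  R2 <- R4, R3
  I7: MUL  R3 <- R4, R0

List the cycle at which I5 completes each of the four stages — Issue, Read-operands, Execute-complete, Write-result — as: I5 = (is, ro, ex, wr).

I5 = (11, 12, 13, 14)

I1: IS=1 RO=2 EX=4 WR=5
I2: IS=6 RO=7 EX=9 WR=10  [struct: ADD busy until I1 writes@5]
I3: IS=7 RO=8 EX=9 WR=10
I4: IS=8 RO=11 EX=17 WR=18  [RAW R4: wait I2 write@10]
I5: IS=11 RO=12 EX=13 WR=14  [struct: LSU busy until I3 writes@10]
I6: IS=15 RO=16 EX=18 WR=19  [WAW R2: wait I5 write@14]
I7: IS=19 RO=20 EX=26 WR=27  [struct: MUL busy until I4 writes@18]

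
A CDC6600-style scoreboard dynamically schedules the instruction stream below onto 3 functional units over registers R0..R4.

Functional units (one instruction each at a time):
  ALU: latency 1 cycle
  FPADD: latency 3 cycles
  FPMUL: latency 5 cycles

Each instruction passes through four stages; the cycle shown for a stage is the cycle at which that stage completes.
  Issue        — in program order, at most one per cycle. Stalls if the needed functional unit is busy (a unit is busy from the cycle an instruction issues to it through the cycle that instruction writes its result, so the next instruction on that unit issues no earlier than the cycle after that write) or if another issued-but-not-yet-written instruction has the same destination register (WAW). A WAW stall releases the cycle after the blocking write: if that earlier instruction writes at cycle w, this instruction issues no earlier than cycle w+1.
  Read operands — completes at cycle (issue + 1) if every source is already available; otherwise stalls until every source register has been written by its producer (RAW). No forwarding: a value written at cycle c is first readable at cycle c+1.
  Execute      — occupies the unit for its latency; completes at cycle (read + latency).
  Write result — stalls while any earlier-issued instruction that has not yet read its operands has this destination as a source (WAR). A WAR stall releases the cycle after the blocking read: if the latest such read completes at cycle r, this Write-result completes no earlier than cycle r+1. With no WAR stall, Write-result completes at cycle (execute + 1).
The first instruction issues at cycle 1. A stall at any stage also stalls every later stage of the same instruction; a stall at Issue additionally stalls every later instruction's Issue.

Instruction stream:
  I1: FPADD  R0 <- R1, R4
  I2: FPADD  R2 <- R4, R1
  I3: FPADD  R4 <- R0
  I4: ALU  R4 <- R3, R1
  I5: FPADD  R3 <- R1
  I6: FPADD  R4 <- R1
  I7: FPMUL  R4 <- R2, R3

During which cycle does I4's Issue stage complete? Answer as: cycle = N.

[I1] 1/2/5/6
[I2] 7/8/11/12  (struct: FPADD busy until I1 writes@6)
[I3] 13/14/17/18  (struct: FPADD busy until I2 writes@12)
[I4] 19/20/21/22  (WAW R4: wait I3 write@18)
[I5] 20/21/24/25
[I6] 26/27/30/31  (struct: FPADD busy until I5 writes@25)
[I7] 32/33/38/39  (WAW R4: wait I6 write@31)

cycle = 19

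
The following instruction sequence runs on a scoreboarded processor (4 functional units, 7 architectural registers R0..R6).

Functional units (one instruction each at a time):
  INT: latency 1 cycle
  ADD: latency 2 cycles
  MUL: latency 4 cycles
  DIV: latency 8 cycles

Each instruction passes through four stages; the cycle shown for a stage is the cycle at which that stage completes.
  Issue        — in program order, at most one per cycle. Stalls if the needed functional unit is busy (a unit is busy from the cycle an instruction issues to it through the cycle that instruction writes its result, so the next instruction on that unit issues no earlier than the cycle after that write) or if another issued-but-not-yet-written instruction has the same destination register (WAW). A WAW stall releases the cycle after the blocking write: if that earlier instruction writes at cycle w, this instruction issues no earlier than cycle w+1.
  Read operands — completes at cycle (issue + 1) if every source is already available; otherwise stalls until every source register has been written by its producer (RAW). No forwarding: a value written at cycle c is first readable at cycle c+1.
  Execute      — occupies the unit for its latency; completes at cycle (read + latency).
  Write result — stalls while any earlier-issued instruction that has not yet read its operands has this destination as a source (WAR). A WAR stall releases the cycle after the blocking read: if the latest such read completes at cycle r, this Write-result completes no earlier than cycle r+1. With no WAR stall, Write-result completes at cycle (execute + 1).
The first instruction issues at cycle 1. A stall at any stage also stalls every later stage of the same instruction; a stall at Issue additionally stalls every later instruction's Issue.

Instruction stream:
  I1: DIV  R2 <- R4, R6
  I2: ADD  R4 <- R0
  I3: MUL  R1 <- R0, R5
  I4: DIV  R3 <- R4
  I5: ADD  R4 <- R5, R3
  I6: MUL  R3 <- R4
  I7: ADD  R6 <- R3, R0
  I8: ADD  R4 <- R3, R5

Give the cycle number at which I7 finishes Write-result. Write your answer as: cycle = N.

cycle = 36

c1: I1 issues→DIV
c2: I1 reads; I2 issues→ADD
c3: I2 reads; I3 issues→MUL
c4: I3 reads
c5: I2 exec-done
c6: I2 writes R4
c8: I3 exec-done
c9: I3 writes R1
c10: I1 exec-done
c11: I1 writes R2
c12: I4 issues→DIV
c13: I4 reads; I5 issues→ADD
c21: I4 exec-done
c22: I4 writes R3
c23: I5 reads; I6 issues→MUL
c25: I5 exec-done
c26: I5 writes R4
c27: I6 reads; I7 issues→ADD
c31: I6 exec-done
c32: I6 writes R3
c33: I7 reads
c35: I7 exec-done
c36: I7 writes R6
c37: I8 issues→ADD
c38: I8 reads
c40: I8 exec-done
c41: I8 writes R4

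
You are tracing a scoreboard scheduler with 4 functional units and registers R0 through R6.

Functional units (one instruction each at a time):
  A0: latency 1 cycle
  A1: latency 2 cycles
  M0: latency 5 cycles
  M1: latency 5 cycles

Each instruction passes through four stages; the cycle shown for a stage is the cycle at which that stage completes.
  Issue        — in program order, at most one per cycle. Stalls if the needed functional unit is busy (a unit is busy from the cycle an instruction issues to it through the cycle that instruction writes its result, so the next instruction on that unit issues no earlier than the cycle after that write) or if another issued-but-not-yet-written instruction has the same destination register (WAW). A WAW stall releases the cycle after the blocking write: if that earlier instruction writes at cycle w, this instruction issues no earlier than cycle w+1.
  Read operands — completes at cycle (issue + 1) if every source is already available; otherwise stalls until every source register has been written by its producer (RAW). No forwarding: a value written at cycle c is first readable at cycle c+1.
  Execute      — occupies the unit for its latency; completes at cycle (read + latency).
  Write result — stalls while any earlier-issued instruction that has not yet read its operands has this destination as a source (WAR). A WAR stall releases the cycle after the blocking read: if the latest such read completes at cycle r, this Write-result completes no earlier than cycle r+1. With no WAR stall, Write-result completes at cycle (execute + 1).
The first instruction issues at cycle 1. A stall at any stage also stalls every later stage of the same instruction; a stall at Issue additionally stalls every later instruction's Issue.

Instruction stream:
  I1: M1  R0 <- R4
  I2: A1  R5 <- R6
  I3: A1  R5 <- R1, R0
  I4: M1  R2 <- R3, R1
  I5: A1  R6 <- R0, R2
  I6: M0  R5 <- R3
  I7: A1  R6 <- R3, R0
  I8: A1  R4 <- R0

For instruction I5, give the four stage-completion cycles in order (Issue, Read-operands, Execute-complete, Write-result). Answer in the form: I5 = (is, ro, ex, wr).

cycle 1: issue I1 (M1)
cycle 2: I1 read-ops; issue I2 (A1)
cycle 3: I2 read-ops
cycle 5: I2 finished on A1
cycle 6: I2→R5
cycle 7: I1 finished on M1; issue I3 (A1)
cycle 8: I1→R0
cycle 9: I3 read-ops; issue I4 (M1)
cycle 10: I4 read-ops
cycle 11: I3 finished on A1
cycle 12: I3→R5
cycle 13: issue I5 (A1)
cycle 14: issue I6 (M0)
cycle 15: I4 finished on M1; I6 read-ops
cycle 16: I4→R2
cycle 17: I5 read-ops
cycle 19: I5 finished on A1
cycle 20: I5→R6; I6 finished on M0
cycle 21: I6→R5; issue I7 (A1)
cycle 22: I7 read-ops
cycle 24: I7 finished on A1
cycle 25: I7→R6
cycle 26: issue I8 (A1)
cycle 27: I8 read-ops
cycle 29: I8 finished on A1
cycle 30: I8→R4

I5 = (13, 17, 19, 20)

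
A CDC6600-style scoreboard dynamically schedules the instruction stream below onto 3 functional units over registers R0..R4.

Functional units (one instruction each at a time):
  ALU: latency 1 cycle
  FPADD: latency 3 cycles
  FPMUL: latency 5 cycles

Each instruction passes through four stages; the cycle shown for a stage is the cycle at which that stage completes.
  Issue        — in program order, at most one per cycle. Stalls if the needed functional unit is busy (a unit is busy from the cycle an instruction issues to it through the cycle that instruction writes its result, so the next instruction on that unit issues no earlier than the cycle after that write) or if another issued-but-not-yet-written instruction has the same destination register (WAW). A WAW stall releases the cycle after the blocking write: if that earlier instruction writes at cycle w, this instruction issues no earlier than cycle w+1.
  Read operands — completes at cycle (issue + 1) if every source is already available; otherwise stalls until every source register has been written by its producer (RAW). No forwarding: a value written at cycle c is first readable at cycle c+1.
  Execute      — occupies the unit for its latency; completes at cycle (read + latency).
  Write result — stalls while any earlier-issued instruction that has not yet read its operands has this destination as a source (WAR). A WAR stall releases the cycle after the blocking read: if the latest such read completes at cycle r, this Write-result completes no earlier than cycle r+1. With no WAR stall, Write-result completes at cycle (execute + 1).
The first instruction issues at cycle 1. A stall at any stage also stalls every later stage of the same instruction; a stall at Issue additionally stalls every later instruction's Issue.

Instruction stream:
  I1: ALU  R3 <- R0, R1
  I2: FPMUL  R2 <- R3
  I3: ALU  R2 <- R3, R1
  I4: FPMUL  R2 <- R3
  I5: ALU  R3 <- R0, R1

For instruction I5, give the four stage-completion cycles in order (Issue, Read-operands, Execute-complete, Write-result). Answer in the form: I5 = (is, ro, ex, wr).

I5 = (17, 18, 19, 20)

I1  is:1  ro:2  ex:3  wr:4
I2  is:2  ro:5  ex:10  wr:11  — RAW R3: wait I1 write@4
I3  is:12  ro:13  ex:14  wr:15  — WAW R2: wait I2 write@11
I4  is:16  ro:17  ex:22  wr:23  — WAW R2: wait I3 write@15
I5  is:17  ro:18  ex:19  wr:20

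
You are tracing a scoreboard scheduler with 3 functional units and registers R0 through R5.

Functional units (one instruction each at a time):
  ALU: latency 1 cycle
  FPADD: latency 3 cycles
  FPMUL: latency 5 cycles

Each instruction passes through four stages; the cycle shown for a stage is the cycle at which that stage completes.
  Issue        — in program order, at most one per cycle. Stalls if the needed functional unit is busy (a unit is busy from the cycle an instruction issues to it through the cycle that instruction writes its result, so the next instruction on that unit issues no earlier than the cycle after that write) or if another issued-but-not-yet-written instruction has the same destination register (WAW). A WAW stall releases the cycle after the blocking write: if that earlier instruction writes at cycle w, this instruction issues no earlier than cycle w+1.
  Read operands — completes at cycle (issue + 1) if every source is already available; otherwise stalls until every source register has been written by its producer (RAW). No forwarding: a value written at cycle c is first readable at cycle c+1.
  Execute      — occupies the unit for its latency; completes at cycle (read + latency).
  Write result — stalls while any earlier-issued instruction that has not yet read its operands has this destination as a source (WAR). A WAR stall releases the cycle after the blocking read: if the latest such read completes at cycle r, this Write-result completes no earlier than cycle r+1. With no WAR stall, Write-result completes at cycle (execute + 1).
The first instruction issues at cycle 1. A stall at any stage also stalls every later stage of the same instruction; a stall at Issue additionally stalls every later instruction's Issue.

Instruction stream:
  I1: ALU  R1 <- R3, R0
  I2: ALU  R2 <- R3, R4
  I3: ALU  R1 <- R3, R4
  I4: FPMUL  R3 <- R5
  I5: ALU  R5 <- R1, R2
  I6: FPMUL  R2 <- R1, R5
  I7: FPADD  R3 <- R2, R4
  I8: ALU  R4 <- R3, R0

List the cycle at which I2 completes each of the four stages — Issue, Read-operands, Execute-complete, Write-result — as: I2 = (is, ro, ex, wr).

I2 = (5, 6, 7, 8)

[I1] 1/2/3/4
[I2] 5/6/7/8  (struct: ALU busy until I1 writes@4)
[I3] 9/10/11/12  (struct: ALU busy until I2 writes@8)
[I4] 10/11/16/17
[I5] 13/14/15/16  (struct: ALU busy until I3 writes@12)
[I6] 18/19/24/25  (struct: FPMUL busy until I4 writes@17)
[I7] 19/26/29/30  (RAW R2: wait I6 write@25)
[I8] 20/31/32/33  (RAW R3: wait I7 write@30)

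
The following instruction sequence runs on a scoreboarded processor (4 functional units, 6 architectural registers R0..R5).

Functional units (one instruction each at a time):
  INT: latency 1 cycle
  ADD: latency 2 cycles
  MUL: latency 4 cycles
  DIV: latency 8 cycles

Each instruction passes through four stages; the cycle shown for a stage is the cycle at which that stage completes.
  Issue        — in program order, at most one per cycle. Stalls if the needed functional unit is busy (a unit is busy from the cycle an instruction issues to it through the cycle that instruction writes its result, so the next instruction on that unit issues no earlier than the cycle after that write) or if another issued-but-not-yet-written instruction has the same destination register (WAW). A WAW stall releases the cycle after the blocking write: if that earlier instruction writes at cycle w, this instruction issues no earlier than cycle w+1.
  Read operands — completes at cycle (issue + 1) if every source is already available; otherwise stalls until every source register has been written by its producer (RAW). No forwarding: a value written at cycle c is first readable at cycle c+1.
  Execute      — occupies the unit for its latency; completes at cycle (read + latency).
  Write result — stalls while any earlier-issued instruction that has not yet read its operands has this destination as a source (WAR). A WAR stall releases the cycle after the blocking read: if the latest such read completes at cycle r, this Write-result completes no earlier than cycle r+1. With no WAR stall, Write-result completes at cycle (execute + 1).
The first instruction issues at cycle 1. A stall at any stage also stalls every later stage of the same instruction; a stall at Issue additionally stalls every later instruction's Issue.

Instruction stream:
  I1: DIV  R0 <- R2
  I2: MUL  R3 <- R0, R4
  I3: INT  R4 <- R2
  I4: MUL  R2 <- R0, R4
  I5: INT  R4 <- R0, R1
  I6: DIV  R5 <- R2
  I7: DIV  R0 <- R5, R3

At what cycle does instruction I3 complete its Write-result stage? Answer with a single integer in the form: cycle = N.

t=1  issue I1 (DIV)
t=2  I1 read-ops; issue I2 (MUL)
t=3  issue I3 (INT)
t=4  I3 read-ops
t=5  I3 finished on INT
t=10  I1 finished on DIV
t=11  I1→R0
t=12  I2 read-ops
t=13  I3→R4
t=16  I2 finished on MUL
t=17  I2→R3
t=18  issue I4 (MUL)
t=19  I4 read-ops; issue I5 (INT)
t=20  I5 read-ops; issue I6 (DIV)
t=21  I5 finished on INT
t=22  I5→R4
t=23  I4 finished on MUL
t=24  I4→R2
t=25  I6 read-ops
t=33  I6 finished on DIV
t=34  I6→R5
t=35  issue I7 (DIV)
t=36  I7 read-ops
t=44  I7 finished on DIV
t=45  I7→R0

cycle = 13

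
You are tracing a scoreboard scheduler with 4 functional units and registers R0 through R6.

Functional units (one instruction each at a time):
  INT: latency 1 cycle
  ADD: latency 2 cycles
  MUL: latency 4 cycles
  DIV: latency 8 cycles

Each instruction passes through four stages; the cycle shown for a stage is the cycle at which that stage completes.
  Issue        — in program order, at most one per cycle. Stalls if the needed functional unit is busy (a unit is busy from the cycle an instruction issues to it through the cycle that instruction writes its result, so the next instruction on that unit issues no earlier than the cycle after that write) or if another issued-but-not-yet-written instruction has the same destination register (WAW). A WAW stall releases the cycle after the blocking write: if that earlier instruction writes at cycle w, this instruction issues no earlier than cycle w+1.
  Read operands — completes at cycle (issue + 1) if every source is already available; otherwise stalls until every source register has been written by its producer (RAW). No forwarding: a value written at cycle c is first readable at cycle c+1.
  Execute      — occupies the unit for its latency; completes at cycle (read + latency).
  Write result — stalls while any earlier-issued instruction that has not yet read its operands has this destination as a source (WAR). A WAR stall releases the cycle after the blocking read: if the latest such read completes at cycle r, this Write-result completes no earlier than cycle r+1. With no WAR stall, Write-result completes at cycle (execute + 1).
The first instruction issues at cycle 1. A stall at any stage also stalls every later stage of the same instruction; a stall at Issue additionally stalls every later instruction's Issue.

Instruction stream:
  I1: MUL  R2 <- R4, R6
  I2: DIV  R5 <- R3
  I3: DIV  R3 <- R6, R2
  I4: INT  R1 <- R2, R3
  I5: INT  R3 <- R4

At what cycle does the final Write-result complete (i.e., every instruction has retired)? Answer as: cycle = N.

cycle = 30

cycle 1: issue I1 (MUL)
cycle 2: I1 read-ops · issue I2 (DIV)
cycle 3: I2 read-ops
cycle 6: I1 finished on MUL
cycle 7: I1→R2
cycle 11: I2 finished on DIV
cycle 12: I2→R5
cycle 13: issue I3 (DIV)
cycle 14: I3 read-ops · issue I4 (INT)
cycle 22: I3 finished on DIV
cycle 23: I3→R3
cycle 24: I4 read-ops
cycle 25: I4 finished on INT
cycle 26: I4→R1
cycle 27: issue I5 (INT)
cycle 28: I5 read-ops
cycle 29: I5 finished on INT
cycle 30: I5→R3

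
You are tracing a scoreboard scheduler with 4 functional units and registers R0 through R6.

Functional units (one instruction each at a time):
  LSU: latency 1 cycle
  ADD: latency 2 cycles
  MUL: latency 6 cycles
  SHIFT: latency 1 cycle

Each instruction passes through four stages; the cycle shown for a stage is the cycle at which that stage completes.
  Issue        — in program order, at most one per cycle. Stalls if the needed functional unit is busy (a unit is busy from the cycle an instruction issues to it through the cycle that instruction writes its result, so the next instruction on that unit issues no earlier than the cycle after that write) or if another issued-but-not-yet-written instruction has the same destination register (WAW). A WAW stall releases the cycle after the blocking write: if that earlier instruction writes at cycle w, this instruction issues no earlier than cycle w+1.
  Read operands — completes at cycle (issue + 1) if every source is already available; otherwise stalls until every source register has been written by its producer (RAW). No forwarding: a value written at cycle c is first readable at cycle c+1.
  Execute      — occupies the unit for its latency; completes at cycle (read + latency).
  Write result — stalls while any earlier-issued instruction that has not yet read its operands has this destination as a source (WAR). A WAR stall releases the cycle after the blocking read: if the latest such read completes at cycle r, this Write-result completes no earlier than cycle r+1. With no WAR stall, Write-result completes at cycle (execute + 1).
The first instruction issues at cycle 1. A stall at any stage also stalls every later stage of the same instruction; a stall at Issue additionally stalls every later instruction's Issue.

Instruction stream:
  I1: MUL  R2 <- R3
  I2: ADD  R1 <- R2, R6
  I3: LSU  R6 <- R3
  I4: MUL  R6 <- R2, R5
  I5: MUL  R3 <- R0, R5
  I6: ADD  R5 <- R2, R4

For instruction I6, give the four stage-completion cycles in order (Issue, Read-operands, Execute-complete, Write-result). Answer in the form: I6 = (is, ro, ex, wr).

1) issue 1, read 2, done 8, write 9
2) issue 2, read 10, done 12, write 13  <RAW R2: wait I1 write@9>
3) issue 3, read 4, done 5, write 11  <WAR R6: wait I2 read@10>
4) issue 12, read 13, done 19, write 20  <WAW R6: wait I3 write@11>
5) issue 21, read 22, done 28, write 29  <struct: MUL busy until I4 writes@20>
6) issue 22, read 23, done 25, write 26

I6 = (22, 23, 25, 26)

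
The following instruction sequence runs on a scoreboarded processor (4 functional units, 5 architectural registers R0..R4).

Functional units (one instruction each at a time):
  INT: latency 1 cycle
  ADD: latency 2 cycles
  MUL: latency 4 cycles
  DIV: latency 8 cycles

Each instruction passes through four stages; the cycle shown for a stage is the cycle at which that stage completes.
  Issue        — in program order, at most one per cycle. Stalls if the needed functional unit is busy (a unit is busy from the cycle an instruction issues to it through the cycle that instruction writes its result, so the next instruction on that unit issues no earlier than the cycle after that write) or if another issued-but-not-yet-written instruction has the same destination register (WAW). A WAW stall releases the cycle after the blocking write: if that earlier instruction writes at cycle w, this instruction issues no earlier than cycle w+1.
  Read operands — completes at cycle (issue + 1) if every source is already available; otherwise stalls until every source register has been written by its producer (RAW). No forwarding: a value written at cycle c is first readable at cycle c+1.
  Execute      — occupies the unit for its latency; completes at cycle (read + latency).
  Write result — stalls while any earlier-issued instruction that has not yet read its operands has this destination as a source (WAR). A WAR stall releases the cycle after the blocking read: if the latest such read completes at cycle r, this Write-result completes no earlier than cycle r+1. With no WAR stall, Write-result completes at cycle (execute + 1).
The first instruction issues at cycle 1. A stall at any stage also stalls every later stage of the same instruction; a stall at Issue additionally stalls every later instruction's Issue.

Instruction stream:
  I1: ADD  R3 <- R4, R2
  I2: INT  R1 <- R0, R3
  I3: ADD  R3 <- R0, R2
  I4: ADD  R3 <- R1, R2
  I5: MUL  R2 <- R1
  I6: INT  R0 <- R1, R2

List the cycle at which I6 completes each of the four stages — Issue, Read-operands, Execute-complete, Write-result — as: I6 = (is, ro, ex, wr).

I1  is:1  ro:2  ex:4  wr:5
I2  is:2  ro:6  ex:7  wr:8  — RAW R3: wait I1 write@5
I3  is:6  ro:7  ex:9  wr:10  — struct: ADD busy until I1 writes@5
I4  is:11  ro:12  ex:14  wr:15  — struct: ADD busy until I3 writes@10
I5  is:12  ro:13  ex:17  wr:18
I6  is:13  ro:19  ex:20  wr:21  — RAW R2: wait I5 write@18

I6 = (13, 19, 20, 21)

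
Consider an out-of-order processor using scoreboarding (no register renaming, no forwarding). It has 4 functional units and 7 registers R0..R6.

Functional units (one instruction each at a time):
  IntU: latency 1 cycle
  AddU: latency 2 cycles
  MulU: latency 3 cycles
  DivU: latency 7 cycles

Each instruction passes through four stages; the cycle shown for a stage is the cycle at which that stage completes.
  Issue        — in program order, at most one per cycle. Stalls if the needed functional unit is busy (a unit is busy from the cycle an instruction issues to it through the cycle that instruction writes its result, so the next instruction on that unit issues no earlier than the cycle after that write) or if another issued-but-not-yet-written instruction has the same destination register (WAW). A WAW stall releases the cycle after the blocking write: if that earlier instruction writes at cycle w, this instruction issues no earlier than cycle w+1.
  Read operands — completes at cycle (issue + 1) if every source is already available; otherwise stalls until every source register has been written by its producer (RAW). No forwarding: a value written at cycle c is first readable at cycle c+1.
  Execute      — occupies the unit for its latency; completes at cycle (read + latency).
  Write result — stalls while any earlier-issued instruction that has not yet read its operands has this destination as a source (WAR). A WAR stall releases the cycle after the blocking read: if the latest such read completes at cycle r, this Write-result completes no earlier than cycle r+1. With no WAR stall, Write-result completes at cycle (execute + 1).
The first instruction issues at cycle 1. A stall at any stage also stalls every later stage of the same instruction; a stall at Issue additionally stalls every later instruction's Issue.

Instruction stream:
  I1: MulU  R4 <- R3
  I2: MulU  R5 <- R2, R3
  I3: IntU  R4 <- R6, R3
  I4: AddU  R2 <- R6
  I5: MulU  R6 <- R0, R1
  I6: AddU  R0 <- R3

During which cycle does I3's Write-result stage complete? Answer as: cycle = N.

cycle = 11

c1: I1 dispatched to MulU
c2: I1 operands ready
c5: I1 complete
c6: R4←I1
c7: I2 dispatched to MulU
c8: I2 operands ready | I3 dispatched to IntU
c9: I3 operands ready | I4 dispatched to AddU
c10: I3 complete | I4 operands ready
c11: I2 complete | R4←I3
c12: R5←I2 | I4 complete
c13: R2←I4 | I5 dispatched to MulU
c14: I5 operands ready | I6 dispatched to AddU
c15: I6 operands ready
c17: I5 complete | I6 complete
c18: R6←I5 | R0←I6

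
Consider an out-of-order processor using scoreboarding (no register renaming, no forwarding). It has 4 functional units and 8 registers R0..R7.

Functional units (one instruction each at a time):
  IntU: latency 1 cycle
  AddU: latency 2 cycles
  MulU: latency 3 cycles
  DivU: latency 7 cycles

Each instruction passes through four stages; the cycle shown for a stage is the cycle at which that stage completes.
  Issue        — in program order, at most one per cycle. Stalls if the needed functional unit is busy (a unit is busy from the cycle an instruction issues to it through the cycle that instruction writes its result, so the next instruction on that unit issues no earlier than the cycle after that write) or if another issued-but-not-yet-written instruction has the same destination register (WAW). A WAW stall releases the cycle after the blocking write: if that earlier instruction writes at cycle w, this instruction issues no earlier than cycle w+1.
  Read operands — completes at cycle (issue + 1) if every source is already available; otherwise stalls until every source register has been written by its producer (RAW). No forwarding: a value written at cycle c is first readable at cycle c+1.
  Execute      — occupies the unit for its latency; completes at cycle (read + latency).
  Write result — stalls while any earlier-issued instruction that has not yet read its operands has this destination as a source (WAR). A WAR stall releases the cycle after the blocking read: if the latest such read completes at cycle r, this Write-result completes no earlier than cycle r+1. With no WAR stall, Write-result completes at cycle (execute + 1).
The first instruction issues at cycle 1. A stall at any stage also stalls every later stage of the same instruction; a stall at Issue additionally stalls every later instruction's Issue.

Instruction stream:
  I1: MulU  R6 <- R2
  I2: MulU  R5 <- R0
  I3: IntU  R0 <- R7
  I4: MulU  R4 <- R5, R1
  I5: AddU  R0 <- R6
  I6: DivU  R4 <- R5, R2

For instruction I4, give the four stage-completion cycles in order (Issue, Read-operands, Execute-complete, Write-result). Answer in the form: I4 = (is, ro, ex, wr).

I4 = (13, 14, 17, 18)

c1: I1 issues→MulU
c2: I1 reads
c5: I1 exec-done
c6: I1 writes R6
c7: I2 issues→MulU
c8: I2 reads · I3 issues→IntU
c9: I3 reads
c10: I3 exec-done
c11: I2 exec-done · I3 writes R0
c12: I2 writes R5
c13: I4 issues→MulU
c14: I4 reads · I5 issues→AddU
c15: I5 reads
c17: I4 exec-done · I5 exec-done
c18: I4 writes R4 · I5 writes R0
c19: I6 issues→DivU
c20: I6 reads
c27: I6 exec-done
c28: I6 writes R4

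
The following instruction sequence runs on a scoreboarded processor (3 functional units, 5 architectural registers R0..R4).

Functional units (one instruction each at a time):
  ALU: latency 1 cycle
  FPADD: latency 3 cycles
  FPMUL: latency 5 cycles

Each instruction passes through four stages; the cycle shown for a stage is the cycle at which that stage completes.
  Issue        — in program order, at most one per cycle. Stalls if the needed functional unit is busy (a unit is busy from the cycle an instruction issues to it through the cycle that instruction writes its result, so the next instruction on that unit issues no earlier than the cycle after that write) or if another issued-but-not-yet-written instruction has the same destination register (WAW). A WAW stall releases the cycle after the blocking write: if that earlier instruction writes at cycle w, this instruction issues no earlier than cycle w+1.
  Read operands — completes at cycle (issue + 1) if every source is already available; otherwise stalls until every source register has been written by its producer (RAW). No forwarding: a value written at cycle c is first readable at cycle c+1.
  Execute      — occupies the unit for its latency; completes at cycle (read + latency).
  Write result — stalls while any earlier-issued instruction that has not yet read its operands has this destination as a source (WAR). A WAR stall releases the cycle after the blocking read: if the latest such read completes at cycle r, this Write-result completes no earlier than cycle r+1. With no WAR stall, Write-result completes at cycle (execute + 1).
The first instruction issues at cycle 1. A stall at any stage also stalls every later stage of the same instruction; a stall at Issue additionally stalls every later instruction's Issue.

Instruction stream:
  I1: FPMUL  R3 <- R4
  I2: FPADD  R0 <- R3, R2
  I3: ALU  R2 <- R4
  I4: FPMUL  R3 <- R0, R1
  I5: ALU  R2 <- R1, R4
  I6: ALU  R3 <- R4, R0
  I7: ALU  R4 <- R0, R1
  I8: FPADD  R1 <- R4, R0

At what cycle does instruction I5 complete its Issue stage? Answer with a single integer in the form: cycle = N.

cycle = 11

t=1  I1 issues→FPMUL
t=2  I1 reads | I2 issues→FPADD
t=3  I3 issues→ALU
t=4  I3 reads
t=5  I3 exec-done
t=7  I1 exec-done
t=8  I1 writes R3
t=9  I2 reads | I4 issues→FPMUL
t=10  I3 writes R2
t=11  I5 issues→ALU
t=12  I2 exec-done | I5 reads
t=13  I2 writes R0 | I5 exec-done
t=14  I4 reads | I5 writes R2
t=19  I4 exec-done
t=20  I4 writes R3
t=21  I6 issues→ALU
t=22  I6 reads
t=23  I6 exec-done
t=24  I6 writes R3
t=25  I7 issues→ALU
t=26  I7 reads | I8 issues→FPADD
t=27  I7 exec-done
t=28  I7 writes R4
t=29  I8 reads
t=32  I8 exec-done
t=33  I8 writes R1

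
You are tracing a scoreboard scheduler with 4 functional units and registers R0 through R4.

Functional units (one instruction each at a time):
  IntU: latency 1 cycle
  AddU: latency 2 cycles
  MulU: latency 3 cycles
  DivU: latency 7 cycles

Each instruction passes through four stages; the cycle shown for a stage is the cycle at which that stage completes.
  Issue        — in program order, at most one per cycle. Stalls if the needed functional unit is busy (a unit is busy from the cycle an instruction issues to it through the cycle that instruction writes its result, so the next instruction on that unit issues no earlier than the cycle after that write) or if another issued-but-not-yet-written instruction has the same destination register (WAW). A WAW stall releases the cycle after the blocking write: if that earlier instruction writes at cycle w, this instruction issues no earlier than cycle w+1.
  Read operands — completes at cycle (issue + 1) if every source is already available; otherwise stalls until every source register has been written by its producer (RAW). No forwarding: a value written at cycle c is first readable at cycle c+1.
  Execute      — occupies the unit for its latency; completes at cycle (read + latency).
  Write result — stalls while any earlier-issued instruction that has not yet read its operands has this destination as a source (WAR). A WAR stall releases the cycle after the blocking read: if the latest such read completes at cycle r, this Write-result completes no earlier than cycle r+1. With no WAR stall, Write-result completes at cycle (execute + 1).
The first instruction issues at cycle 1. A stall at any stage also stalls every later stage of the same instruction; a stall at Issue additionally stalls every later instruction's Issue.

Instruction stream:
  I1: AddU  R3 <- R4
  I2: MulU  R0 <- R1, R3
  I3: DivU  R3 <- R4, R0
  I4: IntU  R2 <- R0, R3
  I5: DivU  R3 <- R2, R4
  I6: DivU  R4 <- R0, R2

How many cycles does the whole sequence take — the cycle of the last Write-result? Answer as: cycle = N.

[1] I1 dispatched to AddU
[2] I1 operands ready; I2 dispatched to MulU
[4] I1 complete
[5] R3←I1
[6] I2 operands ready; I3 dispatched to DivU
[7] I4 dispatched to IntU
[9] I2 complete
[10] R0←I2
[11] I3 operands ready
[18] I3 complete
[19] R3←I3
[20] I4 operands ready; I5 dispatched to DivU
[21] I4 complete
[22] R2←I4
[23] I5 operands ready
[30] I5 complete
[31] R3←I5
[32] I6 dispatched to DivU
[33] I6 operands ready
[40] I6 complete
[41] R4←I6

cycle = 41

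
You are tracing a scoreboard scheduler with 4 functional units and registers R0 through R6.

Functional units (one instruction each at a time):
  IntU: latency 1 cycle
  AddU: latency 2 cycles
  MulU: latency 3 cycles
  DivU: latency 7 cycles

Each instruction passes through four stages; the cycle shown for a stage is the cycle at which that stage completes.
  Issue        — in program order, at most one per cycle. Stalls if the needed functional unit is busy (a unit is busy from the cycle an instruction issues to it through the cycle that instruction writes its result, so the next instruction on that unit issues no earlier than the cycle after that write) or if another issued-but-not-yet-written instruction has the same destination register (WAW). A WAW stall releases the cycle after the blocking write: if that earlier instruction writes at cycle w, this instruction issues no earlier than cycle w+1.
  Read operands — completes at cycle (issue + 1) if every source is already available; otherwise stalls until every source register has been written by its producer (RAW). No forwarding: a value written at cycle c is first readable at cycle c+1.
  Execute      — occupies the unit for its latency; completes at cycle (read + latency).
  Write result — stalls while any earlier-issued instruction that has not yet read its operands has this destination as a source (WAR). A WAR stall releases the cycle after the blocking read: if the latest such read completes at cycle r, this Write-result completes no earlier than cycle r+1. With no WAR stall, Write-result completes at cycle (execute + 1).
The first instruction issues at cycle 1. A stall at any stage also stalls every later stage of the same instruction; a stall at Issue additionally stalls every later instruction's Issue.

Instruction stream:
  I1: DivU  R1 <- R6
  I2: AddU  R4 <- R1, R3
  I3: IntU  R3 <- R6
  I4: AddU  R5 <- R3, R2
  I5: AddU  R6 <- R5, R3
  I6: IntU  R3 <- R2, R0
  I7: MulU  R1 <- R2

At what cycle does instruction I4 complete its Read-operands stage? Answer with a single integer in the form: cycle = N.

cycle = 16

c1: I1→DivU
c2: I1 RO | I2→AddU
c3: I3→IntU
c4: I3 RO
c5: I3 EX
c9: I1 EX
c10: I1 WR R1
c11: I2 RO
c12: I3 WR R3
c13: I2 EX
c14: I2 WR R4
c15: I4→AddU
c16: I4 RO
c18: I4 EX
c19: I4 WR R5
c20: I5→AddU
c21: I5 RO | I6→IntU
c22: I6 RO | I7→MulU
c23: I5 EX | I6 EX | I7 RO
c24: I5 WR R6 | I6 WR R3
c26: I7 EX
c27: I7 WR R1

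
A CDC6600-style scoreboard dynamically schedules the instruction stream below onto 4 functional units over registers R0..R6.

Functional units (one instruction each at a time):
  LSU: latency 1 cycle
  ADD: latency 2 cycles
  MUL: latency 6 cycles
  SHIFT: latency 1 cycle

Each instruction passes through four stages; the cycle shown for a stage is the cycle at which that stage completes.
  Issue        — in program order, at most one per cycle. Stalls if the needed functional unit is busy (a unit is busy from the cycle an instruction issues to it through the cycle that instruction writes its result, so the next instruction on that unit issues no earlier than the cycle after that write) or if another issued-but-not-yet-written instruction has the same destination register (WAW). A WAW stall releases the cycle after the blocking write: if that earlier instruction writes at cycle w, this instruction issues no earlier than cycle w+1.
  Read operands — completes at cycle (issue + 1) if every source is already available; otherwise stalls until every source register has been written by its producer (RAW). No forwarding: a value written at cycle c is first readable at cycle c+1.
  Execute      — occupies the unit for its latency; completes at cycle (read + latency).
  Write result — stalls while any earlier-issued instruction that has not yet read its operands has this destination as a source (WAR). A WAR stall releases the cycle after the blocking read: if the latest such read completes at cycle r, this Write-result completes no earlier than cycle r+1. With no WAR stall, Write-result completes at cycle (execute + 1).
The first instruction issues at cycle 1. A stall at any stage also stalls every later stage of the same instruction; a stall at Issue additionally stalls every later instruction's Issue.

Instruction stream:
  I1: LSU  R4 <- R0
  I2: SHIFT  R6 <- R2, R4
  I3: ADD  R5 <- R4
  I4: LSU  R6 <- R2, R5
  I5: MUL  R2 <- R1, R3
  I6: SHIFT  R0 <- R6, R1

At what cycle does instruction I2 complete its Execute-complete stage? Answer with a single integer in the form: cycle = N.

c1: I1 issues→LSU
c2: I1 reads · I2 issues→SHIFT
c3: I1 exec-done · I3 issues→ADD
c4: I1 writes R4
c5: I2 reads · I3 reads
c6: I2 exec-done
c7: I2 writes R6 · I3 exec-done
c8: I3 writes R5 · I4 issues→LSU
c9: I4 reads · I5 issues→MUL
c10: I4 exec-done · I5 reads · I6 issues→SHIFT
c11: I4 writes R6
c12: I6 reads
c13: I6 exec-done
c14: I6 writes R0
c16: I5 exec-done
c17: I5 writes R2

cycle = 6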